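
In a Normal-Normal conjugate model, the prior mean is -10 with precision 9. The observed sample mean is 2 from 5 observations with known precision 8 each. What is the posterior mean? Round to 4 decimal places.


Posterior precision = tau0 + n*tau = 9 + 5*8 = 49
Posterior mean = (tau0*mu0 + n*tau*xbar) / posterior_precision
= (9*-10 + 5*8*2) / 49
= -10 / 49 = -0.2041

-0.2041


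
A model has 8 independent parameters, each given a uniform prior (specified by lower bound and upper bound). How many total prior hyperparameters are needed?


Each uniform prior needs 2 hyperparameters (lower bound and upper bound).
Total = 2 * 8 = 16

16


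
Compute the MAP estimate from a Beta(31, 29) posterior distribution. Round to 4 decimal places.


MAP = mode of Beta distribution
= (alpha - 1)/(alpha + beta - 2)
= (31-1)/(31+29-2)
= 30/58 = 0.5172

0.5172


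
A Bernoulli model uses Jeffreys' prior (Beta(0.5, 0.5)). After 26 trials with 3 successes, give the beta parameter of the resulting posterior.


Posterior = Beta(prior_alpha + successes, prior_beta + failures)
= Beta(0.5 + 3, 0.5 + 23)
Posterior beta = 0.5 + (n - k) = 0.5 + 23 = 23.5

23.5


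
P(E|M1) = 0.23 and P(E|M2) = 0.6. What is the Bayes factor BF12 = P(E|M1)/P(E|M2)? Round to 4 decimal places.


Bayes factor BF12 = P(E|M1) / P(E|M2)
= 0.23 / 0.6
= 0.3833

0.3833


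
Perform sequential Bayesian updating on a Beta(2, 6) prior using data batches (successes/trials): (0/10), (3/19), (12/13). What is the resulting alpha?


Accumulate successes: 15
Posterior alpha = prior alpha + sum of successes
= 2 + 15 = 17

17


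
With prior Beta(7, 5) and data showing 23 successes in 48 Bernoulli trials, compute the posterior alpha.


Conjugate update: alpha_posterior = alpha_prior + k
= 7 + 23 = 30

30


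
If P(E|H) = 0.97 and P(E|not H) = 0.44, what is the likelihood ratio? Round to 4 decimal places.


Likelihood ratio = P(E|H) / P(E|not H)
= 0.97 / 0.44
= 2.2045

2.2045


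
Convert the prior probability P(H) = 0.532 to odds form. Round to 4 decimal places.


P(not H) = 1 - 0.532 = 0.468
Odds = 0.532 / 0.468 = 1.1368

1.1368


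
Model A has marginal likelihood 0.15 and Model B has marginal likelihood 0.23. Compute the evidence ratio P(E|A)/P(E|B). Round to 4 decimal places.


Evidence ratio = P(E|A) / P(E|B)
= 0.15 / 0.23
= 0.6522

0.6522


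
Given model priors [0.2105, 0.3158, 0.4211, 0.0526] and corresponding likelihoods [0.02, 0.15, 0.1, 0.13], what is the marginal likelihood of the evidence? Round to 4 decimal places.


P(E) = sum_i P(M_i) P(E|M_i)
= 0.0042 + 0.0474 + 0.0421 + 0.0068
= 0.1005

0.1005


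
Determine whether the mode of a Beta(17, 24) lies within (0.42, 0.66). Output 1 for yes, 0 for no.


First find the mode: (a-1)/(a+b-2) = 0.4103
Is 0.4103 in (0.42, 0.66)? 0

0


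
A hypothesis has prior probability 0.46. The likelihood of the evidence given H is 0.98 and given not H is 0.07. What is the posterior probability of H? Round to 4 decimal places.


Using Bayes' theorem:
P(E) = 0.46 * 0.98 + 0.54 * 0.07
P(E) = 0.4886
P(H|E) = (0.46 * 0.98) / 0.4886 = 0.9226

0.9226


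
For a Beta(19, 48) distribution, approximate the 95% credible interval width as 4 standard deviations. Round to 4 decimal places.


Variance of Beta(a,b) = ab / ((a+b)^2 * (a+b+1))
= 19*48 / ((67)^2 * 68)
= 0.003
SD = sqrt(0.003) = 0.0547
Width = 4 * SD = 0.2186

0.2186


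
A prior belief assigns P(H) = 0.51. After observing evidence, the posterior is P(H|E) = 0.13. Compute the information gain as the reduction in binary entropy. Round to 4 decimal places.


H(prior) = -0.51*log2(0.51) - 0.49*log2(0.49)
= 0.9997
H(post) = -0.13*log2(0.13) - 0.87*log2(0.87)
= 0.5574
IG = 0.9997 - 0.5574 = 0.4423

0.4423


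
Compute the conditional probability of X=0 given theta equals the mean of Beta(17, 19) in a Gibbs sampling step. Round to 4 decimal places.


Mean of Beta(17, 19) = 0.4722
P(X=0 | theta=0.4722) = 0.5278

0.5278


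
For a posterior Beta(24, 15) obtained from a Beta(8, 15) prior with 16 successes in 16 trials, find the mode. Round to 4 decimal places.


Mode = (alpha - 1) / (alpha + beta - 2)
= 23 / 37
= 0.6216

0.6216


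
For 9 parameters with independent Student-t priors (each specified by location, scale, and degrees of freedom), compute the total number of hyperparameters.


A Student-t prior has 3 hyperparameters per parameter.
Total = 9 * 3 = 27

27


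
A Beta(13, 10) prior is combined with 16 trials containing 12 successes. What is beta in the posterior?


In conjugate updating:
beta_posterior = beta_prior + (n - k)
= 10 + (16 - 12)
= 10 + 4 = 14

14


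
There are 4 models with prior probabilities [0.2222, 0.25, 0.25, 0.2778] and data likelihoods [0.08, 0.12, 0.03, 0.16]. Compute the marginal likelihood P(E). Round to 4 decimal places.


P(E) = sum over models of P(M_i) * P(E|M_i)
= 0.2222*0.08 + 0.25*0.12 + 0.25*0.03 + 0.2778*0.16
= 0.0997

0.0997


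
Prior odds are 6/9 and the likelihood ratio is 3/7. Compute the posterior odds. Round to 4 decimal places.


Posterior odds = prior odds * likelihood ratio
= (6/9) * (3/7)
= 18 / 63
= 0.2857

0.2857


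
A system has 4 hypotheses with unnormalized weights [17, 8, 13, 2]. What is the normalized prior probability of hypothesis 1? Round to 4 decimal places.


The normalized prior is the weight divided by the total.
Total weight = 40
P(H1) = 17 / 40 = 0.425

0.425


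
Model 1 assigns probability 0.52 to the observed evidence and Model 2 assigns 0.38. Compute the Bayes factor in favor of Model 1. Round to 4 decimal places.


BF = P(data|M1) / P(data|M2)
= 0.52 / 0.38 = 1.3684

1.3684


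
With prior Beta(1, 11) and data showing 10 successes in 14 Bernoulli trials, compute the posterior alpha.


Conjugate update: alpha_posterior = alpha_prior + k
= 1 + 10 = 11

11


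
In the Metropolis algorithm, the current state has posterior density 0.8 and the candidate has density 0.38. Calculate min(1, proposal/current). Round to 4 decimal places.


Ratio = 0.38/0.8 = 0.475
Acceptance probability = min(1, 0.475)
= 0.475

0.475


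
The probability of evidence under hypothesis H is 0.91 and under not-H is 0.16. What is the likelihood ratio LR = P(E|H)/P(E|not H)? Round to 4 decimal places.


LR = 0.91 / 0.16
= 5.6875

5.6875


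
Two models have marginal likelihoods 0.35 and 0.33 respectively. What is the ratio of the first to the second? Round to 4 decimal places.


Evidence ratio = 0.35 / 0.33
= 1.0606

1.0606


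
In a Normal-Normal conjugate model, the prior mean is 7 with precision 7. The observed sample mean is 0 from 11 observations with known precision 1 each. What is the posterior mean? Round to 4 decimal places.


Posterior precision = tau0 + n*tau = 7 + 11*1 = 18
Posterior mean = (tau0*mu0 + n*tau*xbar) / posterior_precision
= (7*7 + 11*1*0) / 18
= 49 / 18 = 2.7222

2.7222


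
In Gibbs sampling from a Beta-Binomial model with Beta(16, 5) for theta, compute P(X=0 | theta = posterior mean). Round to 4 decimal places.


Posterior mean = alpha/(alpha+beta) = 16/21 = 0.7619
P(X=0|theta=mean) = 1 - theta = 0.2381

0.2381


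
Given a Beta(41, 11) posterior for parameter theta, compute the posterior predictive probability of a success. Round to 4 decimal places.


For a Beta-Bernoulli model, the predictive probability is the mean:
P(success) = 41/(41+11) = 41/52 = 0.7885

0.7885


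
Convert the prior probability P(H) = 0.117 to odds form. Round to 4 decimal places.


P(not H) = 1 - 0.117 = 0.883
Odds = 0.117 / 0.883 = 0.1325

0.1325


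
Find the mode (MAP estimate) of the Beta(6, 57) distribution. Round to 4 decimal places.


For Beta(a,b) with a,b > 1:
Mode = (a-1)/(a+b-2) = (6-1)/(63-2)
= 5/61 = 0.082

0.082


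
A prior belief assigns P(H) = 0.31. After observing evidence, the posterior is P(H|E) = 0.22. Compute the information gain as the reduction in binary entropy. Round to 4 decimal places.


H(prior) = -0.31*log2(0.31) - 0.69*log2(0.69)
= 0.8932
H(post) = -0.22*log2(0.22) - 0.78*log2(0.78)
= 0.7602
IG = 0.8932 - 0.7602 = 0.133

0.133


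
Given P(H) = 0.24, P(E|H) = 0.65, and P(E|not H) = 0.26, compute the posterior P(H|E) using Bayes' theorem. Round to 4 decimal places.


By Bayes' theorem: P(H|E) = P(E|H)*P(H) / P(E)
P(E) = P(E|H)*P(H) + P(E|not H)*P(not H)
P(E) = 0.65*0.24 + 0.26*0.76 = 0.3536
P(H|E) = 0.65*0.24 / 0.3536 = 0.4412

0.4412


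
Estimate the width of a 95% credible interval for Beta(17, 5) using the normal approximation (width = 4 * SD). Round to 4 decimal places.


For Beta(a,b): Var = ab/((a+b)^2(a+b+1))
Var = 0.0076, SD = 0.0874
Approximate 95% CI width = 4 * 0.0874 = 0.3495

0.3495


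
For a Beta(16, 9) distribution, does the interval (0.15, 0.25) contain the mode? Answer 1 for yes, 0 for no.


Mode of Beta(a,b) = (a-1)/(a+b-2)
= (16-1)/(16+9-2) = 0.6522
Check: 0.15 <= 0.6522 <= 0.25?
Result: 0

0


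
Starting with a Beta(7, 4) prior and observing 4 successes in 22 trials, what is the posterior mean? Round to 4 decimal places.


Posterior parameters: alpha = 7 + 4 = 11
beta = 4 + 18 = 22
Posterior mean = alpha / (alpha + beta) = 11 / 33
= 0.3333

0.3333


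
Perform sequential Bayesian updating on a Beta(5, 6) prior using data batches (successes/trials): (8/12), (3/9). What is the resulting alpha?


Accumulate successes: 11
Posterior alpha = prior alpha + sum of successes
= 5 + 11 = 16

16


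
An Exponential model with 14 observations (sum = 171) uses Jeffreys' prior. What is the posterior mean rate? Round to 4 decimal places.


Posterior Gamma(14, 171)
E[lambda] = 14/171 = 0.0819

0.0819


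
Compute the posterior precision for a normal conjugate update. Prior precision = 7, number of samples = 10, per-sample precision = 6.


tau_post = tau_0 + n * tau
= 7 + 10 * 6 = 67

67


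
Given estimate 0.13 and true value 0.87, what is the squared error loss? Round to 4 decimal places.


Squared error = (estimate - true)^2
Difference = -0.74
Loss = -0.74^2 = 0.5476

0.5476


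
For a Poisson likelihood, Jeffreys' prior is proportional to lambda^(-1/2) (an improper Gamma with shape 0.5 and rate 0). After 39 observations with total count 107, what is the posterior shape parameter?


Jeffreys' prior for Poisson is proportional to lambda^(-1/2).
Posterior is Gamma(0.5 + S, 0 + n) = Gamma(0.5 + 107, 39).
Posterior shape = 0.5 + S = 0.5 + 107 = 107.5

107.5


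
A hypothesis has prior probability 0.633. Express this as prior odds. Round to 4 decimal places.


Odds = P(H) / P(not H) = 0.633 / 0.367
= 1.7248

1.7248


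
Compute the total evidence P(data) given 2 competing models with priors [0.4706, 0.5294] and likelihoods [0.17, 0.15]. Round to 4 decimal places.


Marginal likelihood = sum P(model_i) * P(data|model_i)
Model 1: 0.4706 * 0.17 = 0.08
Model 2: 0.5294 * 0.15 = 0.0794
Total = 0.1594

0.1594


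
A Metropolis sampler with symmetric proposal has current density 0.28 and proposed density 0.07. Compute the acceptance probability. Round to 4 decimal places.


For symmetric proposals, acceptance = min(1, pi(x*)/pi(x))
= min(1, 0.07/0.28)
= min(1, 0.25) = 0.25

0.25


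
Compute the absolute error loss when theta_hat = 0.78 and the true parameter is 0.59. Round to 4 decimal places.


L = |theta_hat - theta_true|
= |0.78 - 0.59| = 0.19

0.19


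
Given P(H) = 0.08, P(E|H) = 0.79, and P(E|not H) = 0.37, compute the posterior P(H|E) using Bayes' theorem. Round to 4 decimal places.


By Bayes' theorem: P(H|E) = P(E|H)*P(H) / P(E)
P(E) = P(E|H)*P(H) + P(E|not H)*P(not H)
P(E) = 0.79*0.08 + 0.37*0.92 = 0.4036
P(H|E) = 0.79*0.08 / 0.4036 = 0.1566

0.1566


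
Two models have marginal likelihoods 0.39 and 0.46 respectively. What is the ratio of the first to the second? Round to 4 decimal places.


Evidence ratio = 0.39 / 0.46
= 0.8478

0.8478


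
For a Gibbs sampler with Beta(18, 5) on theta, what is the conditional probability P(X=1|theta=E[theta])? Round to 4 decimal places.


E[theta] = 18/(18+5) = 0.7826
P(X=1|theta) = theta = 0.7826

0.7826


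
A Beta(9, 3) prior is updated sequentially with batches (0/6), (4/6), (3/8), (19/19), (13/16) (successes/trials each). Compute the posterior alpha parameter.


Sequential conjugate updating is equivalent to a single batch update.
Total successes across all batches = 39
alpha_posterior = alpha_prior + total_successes = 9 + 39
= 48

48


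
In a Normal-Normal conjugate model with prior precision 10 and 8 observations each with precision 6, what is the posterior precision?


Posterior precision = prior precision + n * observation precision
= 10 + 8 * 6
= 10 + 48 = 58

58


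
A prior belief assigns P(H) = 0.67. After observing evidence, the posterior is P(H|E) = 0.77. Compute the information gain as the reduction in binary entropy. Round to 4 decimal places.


H(prior) = -0.67*log2(0.67) - 0.33*log2(0.33)
= 0.9149
H(post) = -0.77*log2(0.77) - 0.23*log2(0.23)
= 0.778
IG = 0.9149 - 0.778 = 0.1369

0.1369


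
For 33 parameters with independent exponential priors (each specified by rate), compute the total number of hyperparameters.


A exponential prior has 1 hyperparameter per parameter.
Total = 33 * 1 = 33

33


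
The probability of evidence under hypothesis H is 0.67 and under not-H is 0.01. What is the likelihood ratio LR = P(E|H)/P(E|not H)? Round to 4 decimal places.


LR = 0.67 / 0.01
= 67.0

67.0


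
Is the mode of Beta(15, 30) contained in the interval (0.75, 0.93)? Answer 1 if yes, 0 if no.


Mode = (a-1)/(a+b-2) = 14/43 = 0.3256
Interval: (0.75, 0.93)
Contains mode? 0

0


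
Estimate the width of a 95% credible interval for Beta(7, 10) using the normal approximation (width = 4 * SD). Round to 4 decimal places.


For Beta(a,b): Var = ab/((a+b)^2(a+b+1))
Var = 0.0135, SD = 0.116
Approximate 95% CI width = 4 * 0.116 = 0.464

0.464


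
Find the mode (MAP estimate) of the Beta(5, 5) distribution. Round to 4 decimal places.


For Beta(a,b) with a,b > 1:
Mode = (a-1)/(a+b-2) = (5-1)/(10-2)
= 4/8 = 0.5

0.5


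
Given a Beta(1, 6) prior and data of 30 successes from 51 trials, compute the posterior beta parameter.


Number of failures = 51 - 30 = 21
Posterior beta = 6 + 21 = 27

27


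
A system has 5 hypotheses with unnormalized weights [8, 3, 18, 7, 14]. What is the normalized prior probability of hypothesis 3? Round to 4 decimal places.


The normalized prior is the weight divided by the total.
Total weight = 50
P(H3) = 18 / 50 = 0.36

0.36


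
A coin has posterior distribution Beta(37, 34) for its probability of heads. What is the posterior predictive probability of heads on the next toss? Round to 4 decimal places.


Posterior predictive = E[theta] = alpha/(alpha+beta)
= 37/71
= 0.5211

0.5211


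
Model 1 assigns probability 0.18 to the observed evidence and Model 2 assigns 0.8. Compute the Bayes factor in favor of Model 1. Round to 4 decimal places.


BF = P(data|M1) / P(data|M2)
= 0.18 / 0.8 = 0.225

0.225


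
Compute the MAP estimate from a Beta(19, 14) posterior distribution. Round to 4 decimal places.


MAP = mode of Beta distribution
= (alpha - 1)/(alpha + beta - 2)
= (19-1)/(19+14-2)
= 18/31 = 0.5806

0.5806


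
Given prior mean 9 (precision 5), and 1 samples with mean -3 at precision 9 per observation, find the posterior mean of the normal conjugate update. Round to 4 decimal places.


The posterior mean is a precision-weighted average of prior and data.
Post. prec. = 5 + 9 = 14
Post. mean = (45 + -27)/14 = 18/14 = 1.2857

1.2857


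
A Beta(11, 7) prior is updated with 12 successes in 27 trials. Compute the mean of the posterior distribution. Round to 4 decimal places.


After update: Beta(23, 22)
Mean = 23 / (23 + 22) = 23 / 45
= 0.5111

0.5111


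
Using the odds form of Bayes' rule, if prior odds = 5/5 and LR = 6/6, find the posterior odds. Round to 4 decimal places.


Bayes' rule in odds form: posterior odds = prior odds * LR
= (5 * 6) / (5 * 6)
= 30/30 = 1.0

1.0


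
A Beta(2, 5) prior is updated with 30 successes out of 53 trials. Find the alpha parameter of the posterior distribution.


In the Beta-Binomial conjugate update:
alpha_post = alpha_prior + successes
= 2 + 30
= 32

32


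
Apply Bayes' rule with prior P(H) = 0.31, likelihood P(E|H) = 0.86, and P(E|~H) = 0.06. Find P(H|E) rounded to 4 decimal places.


Step 1: Compute marginal P(E) = P(E|H)P(H) + P(E|~H)P(~H)
= 0.86*0.31 + 0.06*0.69 = 0.308
Step 2: P(H|E) = P(E|H)P(H)/P(E) = 0.2666/0.308
= 0.8656

0.8656


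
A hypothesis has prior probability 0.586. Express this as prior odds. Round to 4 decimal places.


Odds = P(H) / P(not H) = 0.586 / 0.414
= 1.4155

1.4155


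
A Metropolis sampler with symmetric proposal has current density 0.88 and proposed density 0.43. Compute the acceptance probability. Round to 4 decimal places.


For symmetric proposals, acceptance = min(1, pi(x*)/pi(x))
= min(1, 0.43/0.88)
= min(1, 0.4886) = 0.4886

0.4886


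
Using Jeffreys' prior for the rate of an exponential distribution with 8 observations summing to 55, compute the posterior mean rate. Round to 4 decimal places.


Jeffreys' prior leads to posterior Gamma(8, 55).
Mean = 8/55 = 0.1455

0.1455


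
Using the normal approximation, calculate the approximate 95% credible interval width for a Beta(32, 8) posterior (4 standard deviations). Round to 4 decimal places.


Var(Beta) = 32*8/(40^2 * 41) = 0.0039
SD = 0.0625
Width ~ 4*SD = 0.2499

0.2499


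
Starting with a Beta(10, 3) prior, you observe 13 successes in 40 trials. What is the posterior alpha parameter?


For a Beta-Binomial conjugate model:
Posterior alpha = prior alpha + number of successes
= 10 + 13 = 23

23


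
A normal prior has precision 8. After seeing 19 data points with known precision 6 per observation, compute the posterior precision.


In the conjugate normal model, precisions add:
tau_posterior = tau_prior + n * tau_data
= 8 + 19*6 = 122

122


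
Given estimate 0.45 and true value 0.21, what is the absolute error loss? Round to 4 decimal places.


Absolute error = |estimate - true|
= |0.24| = 0.24

0.24


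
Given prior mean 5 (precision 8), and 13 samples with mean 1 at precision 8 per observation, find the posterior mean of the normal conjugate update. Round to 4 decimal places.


The posterior mean is a precision-weighted average of prior and data.
Post. prec. = 8 + 104 = 112
Post. mean = (40 + 104)/112 = 144/112 = 1.2857

1.2857


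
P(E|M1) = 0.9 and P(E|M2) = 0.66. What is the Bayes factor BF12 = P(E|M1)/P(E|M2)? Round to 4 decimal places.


Bayes factor BF12 = P(E|M1) / P(E|M2)
= 0.9 / 0.66
= 1.3636

1.3636


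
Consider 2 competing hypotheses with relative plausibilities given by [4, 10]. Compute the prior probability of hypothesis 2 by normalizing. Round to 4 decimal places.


Sum of weights = 4 + 10 = 14
Normalized prior for H2 = 10 / 14
= 0.7143

0.7143


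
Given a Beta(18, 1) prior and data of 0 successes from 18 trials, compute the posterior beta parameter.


Number of failures = 18 - 0 = 18
Posterior beta = 1 + 18 = 19

19


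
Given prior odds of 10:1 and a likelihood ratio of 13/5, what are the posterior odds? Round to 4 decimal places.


Posterior odds = prior odds * LR
Prior odds = 10/1 = 10.0
LR = 13/5 = 2.6
Posterior odds = 10.0 * 2.6 = 26.0

26.0


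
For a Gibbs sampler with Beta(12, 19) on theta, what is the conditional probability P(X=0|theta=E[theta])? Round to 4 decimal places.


E[theta] = 12/(12+19) = 0.3871
P(X=0|theta) = 1 - theta = 0.6129

0.6129


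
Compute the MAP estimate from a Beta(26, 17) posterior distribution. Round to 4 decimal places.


MAP = mode of Beta distribution
= (alpha - 1)/(alpha + beta - 2)
= (26-1)/(26+17-2)
= 25/41 = 0.6098

0.6098


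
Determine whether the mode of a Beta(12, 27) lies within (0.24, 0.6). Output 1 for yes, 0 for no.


First find the mode: (a-1)/(a+b-2) = 0.2973
Is 0.2973 in (0.24, 0.6)? 1

1


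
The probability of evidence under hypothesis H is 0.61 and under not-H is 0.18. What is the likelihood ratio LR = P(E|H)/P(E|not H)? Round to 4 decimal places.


LR = 0.61 / 0.18
= 3.3889

3.3889


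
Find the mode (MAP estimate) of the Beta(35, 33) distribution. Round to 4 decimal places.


For Beta(a,b) with a,b > 1:
Mode = (a-1)/(a+b-2) = (35-1)/(68-2)
= 34/66 = 0.5152

0.5152


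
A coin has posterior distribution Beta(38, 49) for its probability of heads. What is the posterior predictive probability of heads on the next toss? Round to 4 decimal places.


Posterior predictive = E[theta] = alpha/(alpha+beta)
= 38/87
= 0.4368

0.4368


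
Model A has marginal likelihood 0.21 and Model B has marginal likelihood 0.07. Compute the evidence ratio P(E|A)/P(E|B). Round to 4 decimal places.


Evidence ratio = P(E|A) / P(E|B)
= 0.21 / 0.07
= 3.0

3.0


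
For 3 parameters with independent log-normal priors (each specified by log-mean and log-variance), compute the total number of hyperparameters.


A log-normal prior has 2 hyperparameters per parameter.
Total = 3 * 2 = 6

6


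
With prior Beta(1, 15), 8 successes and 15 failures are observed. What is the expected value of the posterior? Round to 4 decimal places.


Posterior = Beta(9, 30)
E[theta] = alpha/(alpha+beta)
= 9/39 = 0.2308

0.2308


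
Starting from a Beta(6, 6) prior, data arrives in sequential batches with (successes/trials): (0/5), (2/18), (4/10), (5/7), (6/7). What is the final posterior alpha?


In sequential Bayesian updating, we sum all successes.
Total successes = 17
Final alpha = 6 + 17 = 23

23


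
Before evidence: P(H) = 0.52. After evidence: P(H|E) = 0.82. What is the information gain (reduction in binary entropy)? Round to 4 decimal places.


Prior entropy = 0.9988
Posterior entropy = 0.6801
Information gain = 0.9988 - 0.6801 = 0.3188

0.3188


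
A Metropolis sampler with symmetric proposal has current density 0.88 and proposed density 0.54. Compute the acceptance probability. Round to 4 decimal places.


For symmetric proposals, acceptance = min(1, pi(x*)/pi(x))
= min(1, 0.54/0.88)
= min(1, 0.6136) = 0.6136

0.6136


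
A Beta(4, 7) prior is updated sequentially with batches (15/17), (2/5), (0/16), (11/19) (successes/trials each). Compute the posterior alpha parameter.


Sequential conjugate updating is equivalent to a single batch update.
Total successes across all batches = 28
alpha_posterior = alpha_prior + total_successes = 4 + 28
= 32

32


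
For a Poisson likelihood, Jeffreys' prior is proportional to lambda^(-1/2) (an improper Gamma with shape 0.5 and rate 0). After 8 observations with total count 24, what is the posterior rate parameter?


Jeffreys' prior for Poisson is proportional to lambda^(-1/2).
Posterior is Gamma(0.5 + S, 0 + n) = Gamma(0.5 + 24, 8).
Posterior rate = 0 + n = 8

8.0


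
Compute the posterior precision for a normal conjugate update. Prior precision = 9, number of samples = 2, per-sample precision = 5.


tau_post = tau_0 + n * tau
= 9 + 2 * 5 = 19

19


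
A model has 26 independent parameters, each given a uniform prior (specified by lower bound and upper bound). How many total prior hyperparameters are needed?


Each uniform prior needs 2 hyperparameters (lower bound and upper bound).
Total = 2 * 26 = 52

52


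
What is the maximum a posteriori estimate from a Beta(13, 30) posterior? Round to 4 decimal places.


The MAP estimate equals the mode of the distribution.
Mode of Beta(a,b) = (a-1)/(a+b-2)
= 12/41
= 0.2927

0.2927


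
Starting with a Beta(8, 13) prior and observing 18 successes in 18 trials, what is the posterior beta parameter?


Posterior beta = prior beta + failures
Failures = 18 - 18 = 0
beta_post = 13 + 0 = 13

13


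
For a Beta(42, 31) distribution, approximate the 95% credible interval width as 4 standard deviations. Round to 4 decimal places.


Variance of Beta(a,b) = ab / ((a+b)^2 * (a+b+1))
= 42*31 / ((73)^2 * 74)
= 0.0033
SD = sqrt(0.0033) = 0.0575
Width = 4 * SD = 0.2298

0.2298


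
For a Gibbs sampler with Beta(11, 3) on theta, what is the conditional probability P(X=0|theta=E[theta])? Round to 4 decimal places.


E[theta] = 11/(11+3) = 0.7857
P(X=0|theta) = 1 - theta = 0.2143

0.2143


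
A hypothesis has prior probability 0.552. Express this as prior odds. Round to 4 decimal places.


Odds = P(H) / P(not H) = 0.552 / 0.448
= 1.2321

1.2321


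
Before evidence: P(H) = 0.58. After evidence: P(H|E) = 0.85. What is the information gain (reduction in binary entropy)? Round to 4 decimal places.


Prior entropy = 0.9815
Posterior entropy = 0.6098
Information gain = 0.9815 - 0.6098 = 0.3716

0.3716


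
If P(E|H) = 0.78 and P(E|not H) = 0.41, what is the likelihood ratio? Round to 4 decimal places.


Likelihood ratio = P(E|H) / P(E|not H)
= 0.78 / 0.41
= 1.9024

1.9024


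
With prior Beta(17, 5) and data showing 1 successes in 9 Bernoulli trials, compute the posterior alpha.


Conjugate update: alpha_posterior = alpha_prior + k
= 17 + 1 = 18

18


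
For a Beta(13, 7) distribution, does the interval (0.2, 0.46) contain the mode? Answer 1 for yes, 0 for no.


Mode of Beta(a,b) = (a-1)/(a+b-2)
= (13-1)/(13+7-2) = 0.6667
Check: 0.2 <= 0.6667 <= 0.46?
Result: 0

0


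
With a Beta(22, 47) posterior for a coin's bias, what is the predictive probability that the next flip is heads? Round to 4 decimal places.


The predictive probability equals the posterior mean.
P(next = heads) = alpha / (alpha + beta)
= 22 / 69 = 0.3188

0.3188


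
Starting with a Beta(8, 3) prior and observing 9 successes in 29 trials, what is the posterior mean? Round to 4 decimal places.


Posterior parameters: alpha = 8 + 9 = 17
beta = 3 + 20 = 23
Posterior mean = alpha / (alpha + beta) = 17 / 40
= 0.425

0.425


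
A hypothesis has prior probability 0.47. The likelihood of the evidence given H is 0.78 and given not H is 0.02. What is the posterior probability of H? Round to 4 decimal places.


Using Bayes' theorem:
P(E) = 0.47 * 0.78 + 0.53 * 0.02
P(E) = 0.3772
P(H|E) = (0.47 * 0.78) / 0.3772 = 0.9719

0.9719


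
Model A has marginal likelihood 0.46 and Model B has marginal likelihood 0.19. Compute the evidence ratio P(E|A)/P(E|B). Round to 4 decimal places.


Evidence ratio = P(E|A) / P(E|B)
= 0.46 / 0.19
= 2.4211

2.4211


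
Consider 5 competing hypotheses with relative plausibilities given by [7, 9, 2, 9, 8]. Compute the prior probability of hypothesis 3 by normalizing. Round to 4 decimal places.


Sum of weights = 7 + 9 + 2 + 9 + 8 = 35
Normalized prior for H3 = 2 / 35
= 0.0571

0.0571


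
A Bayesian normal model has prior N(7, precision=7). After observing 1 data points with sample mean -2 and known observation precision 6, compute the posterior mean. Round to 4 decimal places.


Posterior mean = (prior_precision * prior_mean + n * data_precision * data_mean) / (prior_precision + n * data_precision)
Numerator = 7*7 + 1*6*-2 = 37
Denominator = 7 + 1*6 = 13
Posterior mean = 2.8462

2.8462


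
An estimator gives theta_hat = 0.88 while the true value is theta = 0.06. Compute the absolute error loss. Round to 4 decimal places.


The absolute error loss is |theta_hat - theta|
= |0.88 - 0.06|
= 0.82

0.82


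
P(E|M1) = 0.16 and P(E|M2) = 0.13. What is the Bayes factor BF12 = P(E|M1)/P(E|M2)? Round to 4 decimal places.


Bayes factor BF12 = P(E|M1) / P(E|M2)
= 0.16 / 0.13
= 1.2308

1.2308


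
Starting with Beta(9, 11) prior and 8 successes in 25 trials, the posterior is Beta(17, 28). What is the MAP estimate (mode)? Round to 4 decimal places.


The mode of Beta(a, b) when a > 1 and b > 1 is (a-1)/(a+b-2)
= (17 - 1) / (17 + 28 - 2)
= 16 / 43
= 0.3721

0.3721


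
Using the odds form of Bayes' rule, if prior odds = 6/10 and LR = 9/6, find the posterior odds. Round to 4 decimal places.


Bayes' rule in odds form: posterior odds = prior odds * LR
= (6 * 9) / (10 * 6)
= 54/60 = 0.9

0.9


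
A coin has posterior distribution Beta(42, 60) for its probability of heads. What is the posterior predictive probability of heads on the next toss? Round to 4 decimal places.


Posterior predictive = E[theta] = alpha/(alpha+beta)
= 42/102
= 0.4118

0.4118


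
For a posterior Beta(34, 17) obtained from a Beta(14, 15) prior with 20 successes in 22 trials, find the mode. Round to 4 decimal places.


Mode = (alpha - 1) / (alpha + beta - 2)
= 33 / 49
= 0.6735

0.6735


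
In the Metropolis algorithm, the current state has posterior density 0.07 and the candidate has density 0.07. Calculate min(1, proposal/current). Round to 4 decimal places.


Ratio = 0.07/0.07 = 1.0
Acceptance probability = min(1, 1.0)
= 1.0

1.0


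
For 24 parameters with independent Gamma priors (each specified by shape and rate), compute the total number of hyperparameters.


A Gamma prior has 2 hyperparameters per parameter.
Total = 24 * 2 = 48

48


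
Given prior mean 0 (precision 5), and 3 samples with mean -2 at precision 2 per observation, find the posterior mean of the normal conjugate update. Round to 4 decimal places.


The posterior mean is a precision-weighted average of prior and data.
Post. prec. = 5 + 6 = 11
Post. mean = (0 + -12)/11 = -12/11 = -1.0909

-1.0909


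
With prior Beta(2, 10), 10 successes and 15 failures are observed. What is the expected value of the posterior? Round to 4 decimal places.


Posterior = Beta(12, 25)
E[theta] = alpha/(alpha+beta)
= 12/37 = 0.3243

0.3243


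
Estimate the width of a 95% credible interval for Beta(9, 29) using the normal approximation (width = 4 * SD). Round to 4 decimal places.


For Beta(a,b): Var = ab/((a+b)^2(a+b+1))
Var = 0.0046, SD = 0.0681
Approximate 95% CI width = 4 * 0.0681 = 0.2723

0.2723


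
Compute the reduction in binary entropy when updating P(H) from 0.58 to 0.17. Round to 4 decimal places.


H_before = -p*log2(p) - (1-p)*log2(1-p) for p=0.58: 0.9815
H_after for p=0.17: 0.6577
Reduction = 0.9815 - 0.6577 = 0.3237

0.3237


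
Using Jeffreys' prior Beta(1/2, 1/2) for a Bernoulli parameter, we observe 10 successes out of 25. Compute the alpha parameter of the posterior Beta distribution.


Conjugate update: Beta(0.5 + k, 0.5 + n - k).
k = 10, n - k = 15
Posterior alpha = 0.5 + k = 0.5 + 10 = 10.5

10.5


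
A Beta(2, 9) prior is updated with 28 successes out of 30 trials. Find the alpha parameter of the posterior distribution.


In the Beta-Binomial conjugate update:
alpha_post = alpha_prior + successes
= 2 + 28
= 30

30


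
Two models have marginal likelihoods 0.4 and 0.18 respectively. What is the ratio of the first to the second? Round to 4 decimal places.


Evidence ratio = 0.4 / 0.18
= 2.2222

2.2222


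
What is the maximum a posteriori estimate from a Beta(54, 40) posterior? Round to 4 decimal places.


The MAP estimate equals the mode of the distribution.
Mode of Beta(a,b) = (a-1)/(a+b-2)
= 53/92
= 0.5761

0.5761


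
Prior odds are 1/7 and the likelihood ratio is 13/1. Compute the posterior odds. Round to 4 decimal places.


Posterior odds = prior odds * likelihood ratio
= (1/7) * (13/1)
= 13 / 7
= 1.8571

1.8571


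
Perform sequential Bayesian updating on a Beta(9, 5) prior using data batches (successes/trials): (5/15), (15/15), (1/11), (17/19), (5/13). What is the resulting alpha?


Accumulate successes: 43
Posterior alpha = prior alpha + sum of successes
= 9 + 43 = 52

52


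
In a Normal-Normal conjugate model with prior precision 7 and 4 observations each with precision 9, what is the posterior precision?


Posterior precision = prior precision + n * observation precision
= 7 + 4 * 9
= 7 + 36 = 43

43


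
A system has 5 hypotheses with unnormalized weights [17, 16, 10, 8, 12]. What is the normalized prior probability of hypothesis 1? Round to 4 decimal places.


The normalized prior is the weight divided by the total.
Total weight = 63
P(H1) = 17 / 63 = 0.2698

0.2698


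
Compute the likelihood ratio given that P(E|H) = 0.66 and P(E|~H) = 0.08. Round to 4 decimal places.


LR = P(E|H) / P(E|~H)
= 0.66 / 0.08 = 8.25

8.25


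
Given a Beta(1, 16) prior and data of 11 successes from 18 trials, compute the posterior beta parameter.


Number of failures = 18 - 11 = 7
Posterior beta = 16 + 7 = 23

23


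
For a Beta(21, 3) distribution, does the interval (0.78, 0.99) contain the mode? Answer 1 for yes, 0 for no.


Mode of Beta(a,b) = (a-1)/(a+b-2)
= (21-1)/(21+3-2) = 0.9091
Check: 0.78 <= 0.9091 <= 0.99?
Result: 1

1


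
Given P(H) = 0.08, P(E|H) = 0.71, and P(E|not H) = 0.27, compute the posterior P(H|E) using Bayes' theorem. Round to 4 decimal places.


By Bayes' theorem: P(H|E) = P(E|H)*P(H) / P(E)
P(E) = P(E|H)*P(H) + P(E|not H)*P(not H)
P(E) = 0.71*0.08 + 0.27*0.92 = 0.3052
P(H|E) = 0.71*0.08 / 0.3052 = 0.1861

0.1861


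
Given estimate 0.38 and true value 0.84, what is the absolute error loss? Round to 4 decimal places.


Absolute error = |estimate - true|
= |-0.46| = 0.46

0.46


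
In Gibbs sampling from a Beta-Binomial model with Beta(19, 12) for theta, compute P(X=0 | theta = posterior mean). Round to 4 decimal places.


Posterior mean = alpha/(alpha+beta) = 19/31 = 0.6129
P(X=0|theta=mean) = 1 - theta = 0.3871

0.3871


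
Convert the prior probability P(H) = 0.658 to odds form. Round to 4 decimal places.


P(not H) = 1 - 0.658 = 0.342
Odds = 0.658 / 0.342 = 1.924

1.924


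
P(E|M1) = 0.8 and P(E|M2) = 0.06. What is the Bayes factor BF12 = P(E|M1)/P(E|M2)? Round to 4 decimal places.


Bayes factor BF12 = P(E|M1) / P(E|M2)
= 0.8 / 0.06
= 13.3333

13.3333


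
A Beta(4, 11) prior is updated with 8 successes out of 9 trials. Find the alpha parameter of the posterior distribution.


In the Beta-Binomial conjugate update:
alpha_post = alpha_prior + successes
= 4 + 8
= 12

12


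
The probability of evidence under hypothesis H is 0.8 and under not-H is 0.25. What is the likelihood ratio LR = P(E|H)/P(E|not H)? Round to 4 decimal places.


LR = 0.8 / 0.25
= 3.2

3.2


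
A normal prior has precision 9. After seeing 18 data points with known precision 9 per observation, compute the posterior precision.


In the conjugate normal model, precisions add:
tau_posterior = tau_prior + n * tau_data
= 9 + 18*9 = 171

171


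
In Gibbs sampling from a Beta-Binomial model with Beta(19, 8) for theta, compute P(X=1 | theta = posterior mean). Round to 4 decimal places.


Posterior mean = alpha/(alpha+beta) = 19/27 = 0.7037
P(X=1|theta=mean) = theta = 0.7037

0.7037


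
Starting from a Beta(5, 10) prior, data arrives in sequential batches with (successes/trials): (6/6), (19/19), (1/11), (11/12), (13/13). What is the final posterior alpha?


In sequential Bayesian updating, we sum all successes.
Total successes = 50
Final alpha = 5 + 50 = 55

55


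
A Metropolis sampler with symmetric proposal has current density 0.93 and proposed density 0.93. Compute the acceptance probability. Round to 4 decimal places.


For symmetric proposals, acceptance = min(1, pi(x*)/pi(x))
= min(1, 0.93/0.93)
= min(1, 1.0) = 1.0

1.0


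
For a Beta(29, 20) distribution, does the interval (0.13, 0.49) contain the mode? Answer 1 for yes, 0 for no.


Mode of Beta(a,b) = (a-1)/(a+b-2)
= (29-1)/(29+20-2) = 0.5957
Check: 0.13 <= 0.5957 <= 0.49?
Result: 0

0


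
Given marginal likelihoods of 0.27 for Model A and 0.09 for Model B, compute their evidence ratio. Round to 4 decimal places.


Ratio = ML(A) / ML(B) = 0.27/0.09
= 3.0

3.0


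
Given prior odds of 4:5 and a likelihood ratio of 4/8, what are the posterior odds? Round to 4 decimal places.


Posterior odds = prior odds * LR
Prior odds = 4/5 = 0.8
LR = 4/8 = 0.5
Posterior odds = 0.8 * 0.5 = 0.4

0.4


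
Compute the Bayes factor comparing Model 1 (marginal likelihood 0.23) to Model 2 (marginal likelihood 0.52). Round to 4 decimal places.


BF12 = marginal likelihood of M1 / marginal likelihood of M2
= 0.23/0.52
= 0.4423

0.4423


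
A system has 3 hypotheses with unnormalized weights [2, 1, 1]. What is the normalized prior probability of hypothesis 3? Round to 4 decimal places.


The normalized prior is the weight divided by the total.
Total weight = 4
P(H3) = 1 / 4 = 0.25

0.25


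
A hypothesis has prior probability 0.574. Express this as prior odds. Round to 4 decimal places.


Odds = P(H) / P(not H) = 0.574 / 0.426
= 1.3474

1.3474


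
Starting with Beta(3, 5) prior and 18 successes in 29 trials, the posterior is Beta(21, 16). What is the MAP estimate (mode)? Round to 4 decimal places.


The mode of Beta(a, b) when a > 1 and b > 1 is (a-1)/(a+b-2)
= (21 - 1) / (21 + 16 - 2)
= 20 / 35
= 0.5714

0.5714


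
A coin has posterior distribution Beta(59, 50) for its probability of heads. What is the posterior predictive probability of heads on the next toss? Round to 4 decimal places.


Posterior predictive = E[theta] = alpha/(alpha+beta)
= 59/109
= 0.5413

0.5413


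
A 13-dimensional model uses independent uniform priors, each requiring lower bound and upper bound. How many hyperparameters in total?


Per parameter: 2 (lower bound and upper bound).
Total = 13 * 2 = 26

26


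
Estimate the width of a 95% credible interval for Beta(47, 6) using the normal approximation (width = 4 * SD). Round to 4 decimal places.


For Beta(a,b): Var = ab/((a+b)^2(a+b+1))
Var = 0.0019, SD = 0.0431
Approximate 95% CI width = 4 * 0.0431 = 0.1725

0.1725


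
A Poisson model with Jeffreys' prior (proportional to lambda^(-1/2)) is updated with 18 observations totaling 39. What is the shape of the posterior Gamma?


Posterior = Gamma(0.5 + S, n)
= Gamma(0.5 + 39, 18)
Posterior shape = 0.5 + S = 0.5 + 39 = 39.5

39.5


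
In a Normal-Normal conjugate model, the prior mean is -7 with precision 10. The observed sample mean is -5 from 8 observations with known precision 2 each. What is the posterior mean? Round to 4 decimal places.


Posterior precision = tau0 + n*tau = 10 + 8*2 = 26
Posterior mean = (tau0*mu0 + n*tau*xbar) / posterior_precision
= (10*-7 + 8*2*-5) / 26
= -150 / 26 = -5.7692

-5.7692


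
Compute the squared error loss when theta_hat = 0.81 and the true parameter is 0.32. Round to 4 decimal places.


L = (theta_hat - theta_true)^2
= (0.81 - 0.32)^2
= 0.49^2 = 0.2401

0.2401


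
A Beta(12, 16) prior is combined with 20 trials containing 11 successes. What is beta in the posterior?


In conjugate updating:
beta_posterior = beta_prior + (n - k)
= 16 + (20 - 11)
= 16 + 9 = 25

25


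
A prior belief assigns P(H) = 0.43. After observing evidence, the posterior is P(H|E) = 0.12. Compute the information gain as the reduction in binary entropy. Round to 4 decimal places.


H(prior) = -0.43*log2(0.43) - 0.57*log2(0.57)
= 0.9858
H(post) = -0.12*log2(0.12) - 0.88*log2(0.88)
= 0.5294
IG = 0.9858 - 0.5294 = 0.4565

0.4565


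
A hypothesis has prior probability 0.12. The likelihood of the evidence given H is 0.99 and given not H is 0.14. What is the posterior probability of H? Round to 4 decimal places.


Using Bayes' theorem:
P(E) = 0.12 * 0.99 + 0.88 * 0.14
P(E) = 0.242
P(H|E) = (0.12 * 0.99) / 0.242 = 0.4909

0.4909


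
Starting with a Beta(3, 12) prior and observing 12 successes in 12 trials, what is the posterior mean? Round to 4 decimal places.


Posterior parameters: alpha = 3 + 12 = 15
beta = 12 + 0 = 12
Posterior mean = alpha / (alpha + beta) = 15 / 27
= 0.5556

0.5556


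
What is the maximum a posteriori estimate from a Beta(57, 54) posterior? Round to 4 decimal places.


The MAP estimate equals the mode of the distribution.
Mode of Beta(a,b) = (a-1)/(a+b-2)
= 56/109
= 0.5138

0.5138
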